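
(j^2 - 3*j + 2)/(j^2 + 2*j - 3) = (j - 2)/(j + 3)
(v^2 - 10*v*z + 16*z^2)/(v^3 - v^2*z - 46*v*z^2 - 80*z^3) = (v - 2*z)/(v^2 + 7*v*z + 10*z^2)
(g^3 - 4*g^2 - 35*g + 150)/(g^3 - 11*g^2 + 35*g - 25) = (g + 6)/(g - 1)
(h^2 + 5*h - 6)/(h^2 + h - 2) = (h + 6)/(h + 2)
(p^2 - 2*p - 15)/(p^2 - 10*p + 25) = (p + 3)/(p - 5)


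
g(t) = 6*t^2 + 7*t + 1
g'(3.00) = 43.00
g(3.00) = 76.00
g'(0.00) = 7.00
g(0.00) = 1.00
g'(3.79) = 52.48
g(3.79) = 113.71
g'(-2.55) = -23.60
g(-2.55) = 22.16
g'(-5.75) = -62.00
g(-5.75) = 159.12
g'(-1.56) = -11.72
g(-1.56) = 4.68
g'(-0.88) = -3.56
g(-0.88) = -0.51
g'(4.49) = 60.88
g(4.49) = 153.39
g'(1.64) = 26.68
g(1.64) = 28.62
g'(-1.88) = -15.56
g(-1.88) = 9.05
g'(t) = 12*t + 7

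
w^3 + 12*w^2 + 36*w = w*(w + 6)^2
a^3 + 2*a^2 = a^2*(a + 2)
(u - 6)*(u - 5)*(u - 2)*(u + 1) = u^4 - 12*u^3 + 39*u^2 - 8*u - 60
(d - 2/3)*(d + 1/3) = d^2 - d/3 - 2/9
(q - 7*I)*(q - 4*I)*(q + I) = q^3 - 10*I*q^2 - 17*q - 28*I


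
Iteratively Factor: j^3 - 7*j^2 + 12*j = (j - 3)*(j^2 - 4*j) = (j - 4)*(j - 3)*(j)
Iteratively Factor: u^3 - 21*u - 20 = (u + 4)*(u^2 - 4*u - 5) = (u - 5)*(u + 4)*(u + 1)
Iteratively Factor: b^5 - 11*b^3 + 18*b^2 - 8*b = (b - 2)*(b^4 + 2*b^3 - 7*b^2 + 4*b) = (b - 2)*(b + 4)*(b^3 - 2*b^2 + b) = b*(b - 2)*(b + 4)*(b^2 - 2*b + 1) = b*(b - 2)*(b - 1)*(b + 4)*(b - 1)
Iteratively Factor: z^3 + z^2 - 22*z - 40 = (z + 2)*(z^2 - z - 20) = (z + 2)*(z + 4)*(z - 5)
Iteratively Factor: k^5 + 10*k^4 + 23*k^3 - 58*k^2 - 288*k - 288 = (k + 3)*(k^4 + 7*k^3 + 2*k^2 - 64*k - 96) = (k + 2)*(k + 3)*(k^3 + 5*k^2 - 8*k - 48) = (k + 2)*(k + 3)*(k + 4)*(k^2 + k - 12) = (k + 2)*(k + 3)*(k + 4)^2*(k - 3)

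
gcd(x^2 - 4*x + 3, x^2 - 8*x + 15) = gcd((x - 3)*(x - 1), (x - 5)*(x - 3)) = x - 3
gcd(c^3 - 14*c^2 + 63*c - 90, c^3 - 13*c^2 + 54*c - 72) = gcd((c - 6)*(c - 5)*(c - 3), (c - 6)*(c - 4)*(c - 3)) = c^2 - 9*c + 18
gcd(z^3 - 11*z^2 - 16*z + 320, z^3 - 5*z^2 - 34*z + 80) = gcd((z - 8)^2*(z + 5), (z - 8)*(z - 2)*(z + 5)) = z^2 - 3*z - 40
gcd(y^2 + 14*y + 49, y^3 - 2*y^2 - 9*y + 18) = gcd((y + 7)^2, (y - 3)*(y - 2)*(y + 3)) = 1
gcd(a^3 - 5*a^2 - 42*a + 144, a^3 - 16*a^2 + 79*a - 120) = a^2 - 11*a + 24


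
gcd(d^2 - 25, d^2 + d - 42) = 1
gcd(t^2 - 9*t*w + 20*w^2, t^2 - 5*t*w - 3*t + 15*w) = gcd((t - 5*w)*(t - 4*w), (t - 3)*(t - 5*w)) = t - 5*w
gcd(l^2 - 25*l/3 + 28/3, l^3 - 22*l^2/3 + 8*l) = l - 4/3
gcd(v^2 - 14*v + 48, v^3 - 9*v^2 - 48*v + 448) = v - 8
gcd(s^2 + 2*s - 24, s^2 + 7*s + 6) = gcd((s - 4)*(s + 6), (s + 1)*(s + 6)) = s + 6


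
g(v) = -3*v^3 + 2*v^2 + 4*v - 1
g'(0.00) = 4.00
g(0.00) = -1.00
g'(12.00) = -1244.00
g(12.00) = -4849.00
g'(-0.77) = -4.42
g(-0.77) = -1.52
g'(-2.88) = -82.17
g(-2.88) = 75.73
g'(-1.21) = -14.02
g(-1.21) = 2.40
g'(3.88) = -115.97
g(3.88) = -130.60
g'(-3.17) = -99.12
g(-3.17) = 101.98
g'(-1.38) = -18.66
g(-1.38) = 5.17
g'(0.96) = -0.45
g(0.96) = 2.03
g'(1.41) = -8.25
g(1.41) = 0.21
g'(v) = -9*v^2 + 4*v + 4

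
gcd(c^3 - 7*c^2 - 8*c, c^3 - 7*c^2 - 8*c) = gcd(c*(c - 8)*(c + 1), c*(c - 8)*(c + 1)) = c^3 - 7*c^2 - 8*c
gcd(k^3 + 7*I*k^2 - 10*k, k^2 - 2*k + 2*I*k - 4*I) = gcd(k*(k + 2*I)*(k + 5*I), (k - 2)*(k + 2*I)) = k + 2*I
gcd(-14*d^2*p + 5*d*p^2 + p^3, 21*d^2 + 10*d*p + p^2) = 7*d + p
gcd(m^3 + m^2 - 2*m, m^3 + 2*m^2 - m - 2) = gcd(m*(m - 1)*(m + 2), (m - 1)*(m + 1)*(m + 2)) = m^2 + m - 2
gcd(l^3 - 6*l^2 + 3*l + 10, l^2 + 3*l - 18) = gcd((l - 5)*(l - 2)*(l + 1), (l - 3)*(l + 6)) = 1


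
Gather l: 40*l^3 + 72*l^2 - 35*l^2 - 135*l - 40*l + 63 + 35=40*l^3 + 37*l^2 - 175*l + 98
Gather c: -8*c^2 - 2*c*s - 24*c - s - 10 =-8*c^2 + c*(-2*s - 24) - s - 10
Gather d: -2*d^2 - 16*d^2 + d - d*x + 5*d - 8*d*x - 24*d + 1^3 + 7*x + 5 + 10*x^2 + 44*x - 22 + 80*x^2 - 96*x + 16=-18*d^2 + d*(-9*x - 18) + 90*x^2 - 45*x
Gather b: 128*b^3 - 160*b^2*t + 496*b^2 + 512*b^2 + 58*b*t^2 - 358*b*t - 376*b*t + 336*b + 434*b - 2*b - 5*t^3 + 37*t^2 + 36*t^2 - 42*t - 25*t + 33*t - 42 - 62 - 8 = 128*b^3 + b^2*(1008 - 160*t) + b*(58*t^2 - 734*t + 768) - 5*t^3 + 73*t^2 - 34*t - 112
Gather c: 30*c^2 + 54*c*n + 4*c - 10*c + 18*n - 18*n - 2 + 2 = 30*c^2 + c*(54*n - 6)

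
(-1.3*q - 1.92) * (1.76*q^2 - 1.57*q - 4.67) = -2.288*q^3 - 1.3382*q^2 + 9.0854*q + 8.9664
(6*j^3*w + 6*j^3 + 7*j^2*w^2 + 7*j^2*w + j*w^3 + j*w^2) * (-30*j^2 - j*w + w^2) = -180*j^5*w - 180*j^5 - 216*j^4*w^2 - 216*j^4*w - 31*j^3*w^3 - 31*j^3*w^2 + 6*j^2*w^4 + 6*j^2*w^3 + j*w^5 + j*w^4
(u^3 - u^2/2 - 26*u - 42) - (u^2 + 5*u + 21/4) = u^3 - 3*u^2/2 - 31*u - 189/4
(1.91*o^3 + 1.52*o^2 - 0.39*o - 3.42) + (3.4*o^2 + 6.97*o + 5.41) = 1.91*o^3 + 4.92*o^2 + 6.58*o + 1.99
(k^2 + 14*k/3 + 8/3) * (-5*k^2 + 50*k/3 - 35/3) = -5*k^4 - 20*k^3/3 + 475*k^2/9 - 10*k - 280/9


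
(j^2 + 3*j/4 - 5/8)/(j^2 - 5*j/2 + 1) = (j + 5/4)/(j - 2)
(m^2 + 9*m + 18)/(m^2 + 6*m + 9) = (m + 6)/(m + 3)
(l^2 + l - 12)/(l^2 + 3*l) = (l^2 + l - 12)/(l*(l + 3))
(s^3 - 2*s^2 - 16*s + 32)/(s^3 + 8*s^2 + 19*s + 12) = (s^2 - 6*s + 8)/(s^2 + 4*s + 3)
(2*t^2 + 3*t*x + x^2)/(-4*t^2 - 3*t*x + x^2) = (2*t + x)/(-4*t + x)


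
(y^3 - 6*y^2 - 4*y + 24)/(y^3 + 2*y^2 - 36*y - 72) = (y - 2)/(y + 6)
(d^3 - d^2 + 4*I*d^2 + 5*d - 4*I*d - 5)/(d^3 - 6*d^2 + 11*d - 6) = (d^2 + 4*I*d + 5)/(d^2 - 5*d + 6)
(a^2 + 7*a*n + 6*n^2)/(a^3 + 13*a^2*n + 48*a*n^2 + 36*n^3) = 1/(a + 6*n)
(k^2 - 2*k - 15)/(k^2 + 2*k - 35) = (k + 3)/(k + 7)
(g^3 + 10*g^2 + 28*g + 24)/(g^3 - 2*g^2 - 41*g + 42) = (g^2 + 4*g + 4)/(g^2 - 8*g + 7)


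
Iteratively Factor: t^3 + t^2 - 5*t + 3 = (t - 1)*(t^2 + 2*t - 3) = (t - 1)*(t + 3)*(t - 1)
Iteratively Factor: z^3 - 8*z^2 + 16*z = (z)*(z^2 - 8*z + 16) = z*(z - 4)*(z - 4)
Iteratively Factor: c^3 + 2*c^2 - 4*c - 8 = (c - 2)*(c^2 + 4*c + 4) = (c - 2)*(c + 2)*(c + 2)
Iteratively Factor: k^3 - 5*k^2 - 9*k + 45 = (k - 5)*(k^2 - 9) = (k - 5)*(k + 3)*(k - 3)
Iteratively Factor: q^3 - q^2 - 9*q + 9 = (q - 3)*(q^2 + 2*q - 3) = (q - 3)*(q - 1)*(q + 3)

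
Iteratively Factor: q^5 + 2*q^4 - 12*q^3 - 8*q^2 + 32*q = (q - 2)*(q^4 + 4*q^3 - 4*q^2 - 16*q) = q*(q - 2)*(q^3 + 4*q^2 - 4*q - 16) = q*(q - 2)*(q + 4)*(q^2 - 4) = q*(q - 2)*(q + 2)*(q + 4)*(q - 2)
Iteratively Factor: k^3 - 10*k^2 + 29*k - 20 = (k - 5)*(k^2 - 5*k + 4) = (k - 5)*(k - 4)*(k - 1)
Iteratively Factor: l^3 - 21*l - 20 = (l + 4)*(l^2 - 4*l - 5) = (l - 5)*(l + 4)*(l + 1)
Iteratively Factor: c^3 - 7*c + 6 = (c - 2)*(c^2 + 2*c - 3) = (c - 2)*(c + 3)*(c - 1)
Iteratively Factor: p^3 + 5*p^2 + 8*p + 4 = (p + 2)*(p^2 + 3*p + 2) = (p + 2)^2*(p + 1)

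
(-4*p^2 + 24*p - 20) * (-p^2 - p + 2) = 4*p^4 - 20*p^3 - 12*p^2 + 68*p - 40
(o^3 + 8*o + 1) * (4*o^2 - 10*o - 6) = 4*o^5 - 10*o^4 + 26*o^3 - 76*o^2 - 58*o - 6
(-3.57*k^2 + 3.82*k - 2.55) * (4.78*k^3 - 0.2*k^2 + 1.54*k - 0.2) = -17.0646*k^5 + 18.9736*k^4 - 18.4508*k^3 + 7.1068*k^2 - 4.691*k + 0.51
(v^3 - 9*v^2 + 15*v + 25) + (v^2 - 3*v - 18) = v^3 - 8*v^2 + 12*v + 7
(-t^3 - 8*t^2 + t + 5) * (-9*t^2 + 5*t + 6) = 9*t^5 + 67*t^4 - 55*t^3 - 88*t^2 + 31*t + 30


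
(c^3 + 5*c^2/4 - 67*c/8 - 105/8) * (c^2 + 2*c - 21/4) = c^5 + 13*c^4/4 - 89*c^3/8 - 583*c^2/16 + 567*c/32 + 2205/32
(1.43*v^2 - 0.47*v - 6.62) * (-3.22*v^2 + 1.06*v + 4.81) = -4.6046*v^4 + 3.0292*v^3 + 27.6965*v^2 - 9.2779*v - 31.8422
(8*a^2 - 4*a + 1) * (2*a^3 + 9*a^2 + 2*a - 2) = 16*a^5 + 64*a^4 - 18*a^3 - 15*a^2 + 10*a - 2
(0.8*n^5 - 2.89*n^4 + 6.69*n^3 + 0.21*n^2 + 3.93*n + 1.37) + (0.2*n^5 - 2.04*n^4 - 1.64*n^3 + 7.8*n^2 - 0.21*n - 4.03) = 1.0*n^5 - 4.93*n^4 + 5.05*n^3 + 8.01*n^2 + 3.72*n - 2.66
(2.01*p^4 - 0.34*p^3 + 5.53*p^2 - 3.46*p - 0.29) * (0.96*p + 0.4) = 1.9296*p^5 + 0.4776*p^4 + 5.1728*p^3 - 1.1096*p^2 - 1.6624*p - 0.116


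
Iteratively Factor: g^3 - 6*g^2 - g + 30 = (g - 5)*(g^2 - g - 6) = (g - 5)*(g + 2)*(g - 3)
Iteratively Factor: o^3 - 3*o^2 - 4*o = (o)*(o^2 - 3*o - 4) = o*(o + 1)*(o - 4)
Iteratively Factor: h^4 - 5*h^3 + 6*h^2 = (h)*(h^3 - 5*h^2 + 6*h) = h^2*(h^2 - 5*h + 6) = h^2*(h - 3)*(h - 2)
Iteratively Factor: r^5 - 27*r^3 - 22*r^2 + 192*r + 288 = (r + 3)*(r^4 - 3*r^3 - 18*r^2 + 32*r + 96) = (r + 3)^2*(r^3 - 6*r^2 + 32) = (r - 4)*(r + 3)^2*(r^2 - 2*r - 8) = (r - 4)^2*(r + 3)^2*(r + 2)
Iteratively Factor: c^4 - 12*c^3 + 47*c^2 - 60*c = (c)*(c^3 - 12*c^2 + 47*c - 60) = c*(c - 3)*(c^2 - 9*c + 20) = c*(c - 5)*(c - 3)*(c - 4)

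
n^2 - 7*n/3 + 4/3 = (n - 4/3)*(n - 1)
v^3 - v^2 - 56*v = v*(v - 8)*(v + 7)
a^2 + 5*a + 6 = (a + 2)*(a + 3)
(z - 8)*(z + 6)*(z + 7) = z^3 + 5*z^2 - 62*z - 336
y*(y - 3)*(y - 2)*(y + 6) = y^4 + y^3 - 24*y^2 + 36*y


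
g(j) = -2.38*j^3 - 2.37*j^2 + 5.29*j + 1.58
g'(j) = -7.14*j^2 - 4.74*j + 5.29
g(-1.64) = -2.97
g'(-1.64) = -6.14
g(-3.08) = 32.34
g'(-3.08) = -47.84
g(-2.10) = 2.06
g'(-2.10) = -16.24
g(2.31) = -28.18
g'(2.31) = -43.76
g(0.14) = 2.27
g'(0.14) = 4.49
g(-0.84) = -3.13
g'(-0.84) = 4.23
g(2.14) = -21.28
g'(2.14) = -37.55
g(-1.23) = -4.08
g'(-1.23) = 0.32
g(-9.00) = 1497.02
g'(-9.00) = -530.39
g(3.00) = -68.14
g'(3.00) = -73.19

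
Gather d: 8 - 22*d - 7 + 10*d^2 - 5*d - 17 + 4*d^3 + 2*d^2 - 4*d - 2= 4*d^3 + 12*d^2 - 31*d - 18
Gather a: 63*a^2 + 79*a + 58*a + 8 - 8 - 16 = 63*a^2 + 137*a - 16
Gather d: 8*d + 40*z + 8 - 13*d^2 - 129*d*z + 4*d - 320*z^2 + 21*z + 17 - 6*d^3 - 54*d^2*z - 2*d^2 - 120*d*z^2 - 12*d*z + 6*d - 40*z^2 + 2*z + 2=-6*d^3 + d^2*(-54*z - 15) + d*(-120*z^2 - 141*z + 18) - 360*z^2 + 63*z + 27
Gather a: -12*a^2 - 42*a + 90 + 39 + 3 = -12*a^2 - 42*a + 132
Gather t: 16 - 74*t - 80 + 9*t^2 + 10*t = 9*t^2 - 64*t - 64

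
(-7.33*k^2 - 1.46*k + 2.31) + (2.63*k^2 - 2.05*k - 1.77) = -4.7*k^2 - 3.51*k + 0.54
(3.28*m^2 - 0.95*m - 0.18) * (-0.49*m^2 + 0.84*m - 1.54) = -1.6072*m^4 + 3.2207*m^3 - 5.761*m^2 + 1.3118*m + 0.2772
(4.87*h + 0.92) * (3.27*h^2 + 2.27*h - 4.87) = 15.9249*h^3 + 14.0633*h^2 - 21.6285*h - 4.4804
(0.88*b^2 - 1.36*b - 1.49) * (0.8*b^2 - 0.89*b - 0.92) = 0.704*b^4 - 1.8712*b^3 - 0.7912*b^2 + 2.5773*b + 1.3708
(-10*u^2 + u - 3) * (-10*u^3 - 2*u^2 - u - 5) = 100*u^5 + 10*u^4 + 38*u^3 + 55*u^2 - 2*u + 15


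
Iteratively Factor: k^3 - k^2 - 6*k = (k)*(k^2 - k - 6) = k*(k + 2)*(k - 3)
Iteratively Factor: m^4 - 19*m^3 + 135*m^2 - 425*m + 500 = (m - 5)*(m^3 - 14*m^2 + 65*m - 100) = (m - 5)^2*(m^2 - 9*m + 20) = (m - 5)^3*(m - 4)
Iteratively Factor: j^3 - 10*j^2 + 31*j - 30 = (j - 2)*(j^2 - 8*j + 15) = (j - 3)*(j - 2)*(j - 5)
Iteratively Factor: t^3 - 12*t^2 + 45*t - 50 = (t - 5)*(t^2 - 7*t + 10) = (t - 5)*(t - 2)*(t - 5)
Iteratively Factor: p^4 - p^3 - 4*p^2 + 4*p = (p)*(p^3 - p^2 - 4*p + 4) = p*(p - 1)*(p^2 - 4) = p*(p - 1)*(p + 2)*(p - 2)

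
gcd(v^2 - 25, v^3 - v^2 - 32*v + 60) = v - 5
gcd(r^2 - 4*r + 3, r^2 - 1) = r - 1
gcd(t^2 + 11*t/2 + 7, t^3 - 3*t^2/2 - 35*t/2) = t + 7/2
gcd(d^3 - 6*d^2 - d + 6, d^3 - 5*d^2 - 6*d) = d^2 - 5*d - 6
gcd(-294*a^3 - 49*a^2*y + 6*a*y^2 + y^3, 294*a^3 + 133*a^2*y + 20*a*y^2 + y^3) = 42*a^2 + 13*a*y + y^2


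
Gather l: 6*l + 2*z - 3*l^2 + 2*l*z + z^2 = -3*l^2 + l*(2*z + 6) + z^2 + 2*z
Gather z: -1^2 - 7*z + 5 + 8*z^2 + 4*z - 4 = 8*z^2 - 3*z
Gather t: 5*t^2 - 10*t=5*t^2 - 10*t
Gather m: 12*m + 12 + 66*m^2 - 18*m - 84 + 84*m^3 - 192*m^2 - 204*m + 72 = 84*m^3 - 126*m^2 - 210*m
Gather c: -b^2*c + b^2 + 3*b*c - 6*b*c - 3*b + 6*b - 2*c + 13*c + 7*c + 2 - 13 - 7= b^2 + 3*b + c*(-b^2 - 3*b + 18) - 18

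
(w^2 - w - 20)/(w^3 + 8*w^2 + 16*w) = (w - 5)/(w*(w + 4))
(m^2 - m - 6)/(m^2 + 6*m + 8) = (m - 3)/(m + 4)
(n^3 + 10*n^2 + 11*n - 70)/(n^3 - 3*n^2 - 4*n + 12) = (n^2 + 12*n + 35)/(n^2 - n - 6)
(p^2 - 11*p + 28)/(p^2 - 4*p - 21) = (p - 4)/(p + 3)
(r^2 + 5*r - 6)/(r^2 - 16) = (r^2 + 5*r - 6)/(r^2 - 16)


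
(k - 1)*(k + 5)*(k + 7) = k^3 + 11*k^2 + 23*k - 35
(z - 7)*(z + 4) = z^2 - 3*z - 28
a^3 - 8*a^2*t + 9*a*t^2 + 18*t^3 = (a - 6*t)*(a - 3*t)*(a + t)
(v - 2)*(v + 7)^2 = v^3 + 12*v^2 + 21*v - 98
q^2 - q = q*(q - 1)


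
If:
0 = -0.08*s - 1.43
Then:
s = -17.88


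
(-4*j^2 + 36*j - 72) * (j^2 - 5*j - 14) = -4*j^4 + 56*j^3 - 196*j^2 - 144*j + 1008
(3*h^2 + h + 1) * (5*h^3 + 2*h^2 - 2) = 15*h^5 + 11*h^4 + 7*h^3 - 4*h^2 - 2*h - 2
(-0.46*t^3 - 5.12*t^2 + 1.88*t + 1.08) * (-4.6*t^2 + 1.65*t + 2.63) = 2.116*t^5 + 22.793*t^4 - 18.3058*t^3 - 15.3316*t^2 + 6.7264*t + 2.8404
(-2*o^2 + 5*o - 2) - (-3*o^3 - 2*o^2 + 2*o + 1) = 3*o^3 + 3*o - 3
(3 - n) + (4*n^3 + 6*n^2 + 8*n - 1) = 4*n^3 + 6*n^2 + 7*n + 2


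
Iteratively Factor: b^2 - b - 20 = (b + 4)*(b - 5)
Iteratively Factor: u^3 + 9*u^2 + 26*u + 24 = (u + 3)*(u^2 + 6*u + 8) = (u + 2)*(u + 3)*(u + 4)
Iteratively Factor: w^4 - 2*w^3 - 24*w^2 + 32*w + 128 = (w + 2)*(w^3 - 4*w^2 - 16*w + 64) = (w - 4)*(w + 2)*(w^2 - 16) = (w - 4)*(w + 2)*(w + 4)*(w - 4)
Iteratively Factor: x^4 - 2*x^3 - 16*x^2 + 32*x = (x)*(x^3 - 2*x^2 - 16*x + 32) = x*(x - 4)*(x^2 + 2*x - 8) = x*(x - 4)*(x - 2)*(x + 4)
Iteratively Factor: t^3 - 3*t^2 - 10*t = (t + 2)*(t^2 - 5*t) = t*(t + 2)*(t - 5)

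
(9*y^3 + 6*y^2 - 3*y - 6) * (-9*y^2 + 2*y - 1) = -81*y^5 - 36*y^4 + 30*y^3 + 42*y^2 - 9*y + 6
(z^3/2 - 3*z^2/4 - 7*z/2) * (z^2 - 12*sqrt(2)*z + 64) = z^5/2 - 6*sqrt(2)*z^4 - 3*z^4/4 + 9*sqrt(2)*z^3 + 57*z^3/2 - 48*z^2 + 42*sqrt(2)*z^2 - 224*z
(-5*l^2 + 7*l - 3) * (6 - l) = 5*l^3 - 37*l^2 + 45*l - 18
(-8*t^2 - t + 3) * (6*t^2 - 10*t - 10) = -48*t^4 + 74*t^3 + 108*t^2 - 20*t - 30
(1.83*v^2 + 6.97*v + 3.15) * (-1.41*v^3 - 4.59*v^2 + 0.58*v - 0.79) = -2.5803*v^5 - 18.2274*v^4 - 35.3724*v^3 - 11.8616*v^2 - 3.6793*v - 2.4885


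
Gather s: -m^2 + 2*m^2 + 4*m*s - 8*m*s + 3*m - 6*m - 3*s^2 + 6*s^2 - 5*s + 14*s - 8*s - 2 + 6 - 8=m^2 - 3*m + 3*s^2 + s*(1 - 4*m) - 4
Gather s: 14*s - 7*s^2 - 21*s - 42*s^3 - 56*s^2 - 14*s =-42*s^3 - 63*s^2 - 21*s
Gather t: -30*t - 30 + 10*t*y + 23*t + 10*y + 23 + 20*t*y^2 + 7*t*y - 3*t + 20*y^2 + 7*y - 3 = t*(20*y^2 + 17*y - 10) + 20*y^2 + 17*y - 10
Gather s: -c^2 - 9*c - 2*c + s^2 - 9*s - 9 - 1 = -c^2 - 11*c + s^2 - 9*s - 10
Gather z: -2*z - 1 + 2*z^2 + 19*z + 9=2*z^2 + 17*z + 8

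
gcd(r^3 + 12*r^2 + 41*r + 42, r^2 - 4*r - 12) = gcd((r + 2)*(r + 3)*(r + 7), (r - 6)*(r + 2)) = r + 2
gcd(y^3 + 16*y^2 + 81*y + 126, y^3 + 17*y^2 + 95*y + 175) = y + 7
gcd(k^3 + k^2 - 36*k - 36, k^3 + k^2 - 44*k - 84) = k + 6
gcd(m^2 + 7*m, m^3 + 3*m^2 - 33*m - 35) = m + 7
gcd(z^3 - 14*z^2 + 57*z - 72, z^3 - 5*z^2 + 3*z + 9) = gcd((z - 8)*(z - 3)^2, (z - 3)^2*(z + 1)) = z^2 - 6*z + 9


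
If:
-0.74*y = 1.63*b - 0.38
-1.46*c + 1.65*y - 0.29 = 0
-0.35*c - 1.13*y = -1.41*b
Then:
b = 0.15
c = 0.01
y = 0.18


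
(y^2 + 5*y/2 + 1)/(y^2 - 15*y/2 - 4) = (y + 2)/(y - 8)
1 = 1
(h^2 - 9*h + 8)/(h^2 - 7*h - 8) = (h - 1)/(h + 1)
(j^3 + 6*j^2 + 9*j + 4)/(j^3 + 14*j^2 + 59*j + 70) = (j^3 + 6*j^2 + 9*j + 4)/(j^3 + 14*j^2 + 59*j + 70)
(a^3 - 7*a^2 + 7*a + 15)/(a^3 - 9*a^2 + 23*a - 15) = (a + 1)/(a - 1)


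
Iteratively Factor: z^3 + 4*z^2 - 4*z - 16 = (z + 4)*(z^2 - 4) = (z - 2)*(z + 4)*(z + 2)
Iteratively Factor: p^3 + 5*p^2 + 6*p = (p + 3)*(p^2 + 2*p) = (p + 2)*(p + 3)*(p)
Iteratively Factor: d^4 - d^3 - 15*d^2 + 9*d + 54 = (d - 3)*(d^3 + 2*d^2 - 9*d - 18) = (d - 3)*(d + 2)*(d^2 - 9) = (d - 3)^2*(d + 2)*(d + 3)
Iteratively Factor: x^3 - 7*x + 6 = (x - 1)*(x^2 + x - 6) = (x - 2)*(x - 1)*(x + 3)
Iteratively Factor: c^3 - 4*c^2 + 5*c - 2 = (c - 2)*(c^2 - 2*c + 1) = (c - 2)*(c - 1)*(c - 1)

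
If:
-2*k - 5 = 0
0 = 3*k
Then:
No Solution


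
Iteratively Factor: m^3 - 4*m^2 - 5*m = (m - 5)*(m^2 + m) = (m - 5)*(m + 1)*(m)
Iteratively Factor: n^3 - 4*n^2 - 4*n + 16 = (n - 2)*(n^2 - 2*n - 8) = (n - 4)*(n - 2)*(n + 2)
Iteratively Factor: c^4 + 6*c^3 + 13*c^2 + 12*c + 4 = (c + 2)*(c^3 + 4*c^2 + 5*c + 2) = (c + 1)*(c + 2)*(c^2 + 3*c + 2) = (c + 1)^2*(c + 2)*(c + 2)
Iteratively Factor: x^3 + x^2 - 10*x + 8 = (x - 1)*(x^2 + 2*x - 8) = (x - 2)*(x - 1)*(x + 4)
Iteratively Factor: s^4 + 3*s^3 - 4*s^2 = (s)*(s^3 + 3*s^2 - 4*s) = s*(s + 4)*(s^2 - s) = s^2*(s + 4)*(s - 1)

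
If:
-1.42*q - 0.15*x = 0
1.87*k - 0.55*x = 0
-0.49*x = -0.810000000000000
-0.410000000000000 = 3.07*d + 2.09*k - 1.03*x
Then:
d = 0.09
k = 0.49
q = -0.17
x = 1.65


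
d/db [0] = 0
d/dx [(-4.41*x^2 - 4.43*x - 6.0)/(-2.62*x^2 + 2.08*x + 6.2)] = (-20.7794*x^2 - 86.124*x - 14.986)/(6.8644*x^4 - 10.8992*x^3 - 28.1616*x^2 + 25.792*x + 38.44)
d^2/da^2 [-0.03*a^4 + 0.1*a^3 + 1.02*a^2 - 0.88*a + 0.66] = -0.36*a^2 + 0.6*a + 2.04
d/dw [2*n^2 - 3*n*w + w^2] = -3*n + 2*w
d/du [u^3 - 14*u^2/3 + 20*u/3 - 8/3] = 3*u^2 - 28*u/3 + 20/3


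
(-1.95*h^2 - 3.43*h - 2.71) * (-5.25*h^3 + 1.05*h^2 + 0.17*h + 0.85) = 10.2375*h^5 + 15.96*h^4 + 10.2945*h^3 - 5.0861*h^2 - 3.3762*h - 2.3035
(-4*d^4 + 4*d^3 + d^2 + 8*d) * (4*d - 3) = -16*d^5 + 28*d^4 - 8*d^3 + 29*d^2 - 24*d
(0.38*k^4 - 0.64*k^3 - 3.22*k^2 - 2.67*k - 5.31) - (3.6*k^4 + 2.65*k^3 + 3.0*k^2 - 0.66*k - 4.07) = -3.22*k^4 - 3.29*k^3 - 6.22*k^2 - 2.01*k - 1.24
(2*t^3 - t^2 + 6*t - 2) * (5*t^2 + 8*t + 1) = 10*t^5 + 11*t^4 + 24*t^3 + 37*t^2 - 10*t - 2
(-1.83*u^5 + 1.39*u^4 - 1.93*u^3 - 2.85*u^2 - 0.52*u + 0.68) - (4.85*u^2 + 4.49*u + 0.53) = -1.83*u^5 + 1.39*u^4 - 1.93*u^3 - 7.7*u^2 - 5.01*u + 0.15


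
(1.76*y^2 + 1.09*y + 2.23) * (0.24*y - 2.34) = 0.4224*y^3 - 3.8568*y^2 - 2.0154*y - 5.2182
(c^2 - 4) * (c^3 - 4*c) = c^5 - 8*c^3 + 16*c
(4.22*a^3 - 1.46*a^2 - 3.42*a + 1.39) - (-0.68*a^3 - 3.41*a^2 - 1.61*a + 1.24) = 4.9*a^3 + 1.95*a^2 - 1.81*a + 0.15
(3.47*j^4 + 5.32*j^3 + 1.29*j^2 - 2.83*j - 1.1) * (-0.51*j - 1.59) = -1.7697*j^5 - 8.2305*j^4 - 9.1167*j^3 - 0.6078*j^2 + 5.0607*j + 1.749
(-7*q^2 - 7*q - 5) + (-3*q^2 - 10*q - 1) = -10*q^2 - 17*q - 6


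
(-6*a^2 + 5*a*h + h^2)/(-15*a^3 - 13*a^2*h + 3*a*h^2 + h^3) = (6*a^2 - 5*a*h - h^2)/(15*a^3 + 13*a^2*h - 3*a*h^2 - h^3)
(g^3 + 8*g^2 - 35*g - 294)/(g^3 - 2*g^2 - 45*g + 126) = (g + 7)/(g - 3)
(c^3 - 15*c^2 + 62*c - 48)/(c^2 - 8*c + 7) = (c^2 - 14*c + 48)/(c - 7)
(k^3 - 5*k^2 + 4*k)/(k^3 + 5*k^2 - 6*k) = (k - 4)/(k + 6)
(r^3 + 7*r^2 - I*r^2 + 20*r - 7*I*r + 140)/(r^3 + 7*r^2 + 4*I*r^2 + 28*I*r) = (r - 5*I)/r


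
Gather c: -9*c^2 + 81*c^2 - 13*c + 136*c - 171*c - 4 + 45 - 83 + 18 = 72*c^2 - 48*c - 24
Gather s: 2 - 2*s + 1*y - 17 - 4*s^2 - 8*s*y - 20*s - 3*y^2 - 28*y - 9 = -4*s^2 + s*(-8*y - 22) - 3*y^2 - 27*y - 24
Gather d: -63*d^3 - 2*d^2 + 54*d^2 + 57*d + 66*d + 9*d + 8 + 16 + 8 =-63*d^3 + 52*d^2 + 132*d + 32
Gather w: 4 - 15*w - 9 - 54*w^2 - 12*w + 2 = -54*w^2 - 27*w - 3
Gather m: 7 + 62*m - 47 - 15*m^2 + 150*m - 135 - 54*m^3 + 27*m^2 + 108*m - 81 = -54*m^3 + 12*m^2 + 320*m - 256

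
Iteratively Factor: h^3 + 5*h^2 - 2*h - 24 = (h + 3)*(h^2 + 2*h - 8) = (h - 2)*(h + 3)*(h + 4)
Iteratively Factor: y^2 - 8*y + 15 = (y - 5)*(y - 3)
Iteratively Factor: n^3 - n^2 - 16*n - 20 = (n + 2)*(n^2 - 3*n - 10) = (n - 5)*(n + 2)*(n + 2)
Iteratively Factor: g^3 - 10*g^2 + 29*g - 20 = (g - 4)*(g^2 - 6*g + 5) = (g - 5)*(g - 4)*(g - 1)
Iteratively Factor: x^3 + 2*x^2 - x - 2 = (x + 1)*(x^2 + x - 2) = (x + 1)*(x + 2)*(x - 1)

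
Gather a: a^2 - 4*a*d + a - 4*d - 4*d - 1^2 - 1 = a^2 + a*(1 - 4*d) - 8*d - 2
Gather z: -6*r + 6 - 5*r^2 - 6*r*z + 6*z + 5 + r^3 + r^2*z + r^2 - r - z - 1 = r^3 - 4*r^2 - 7*r + z*(r^2 - 6*r + 5) + 10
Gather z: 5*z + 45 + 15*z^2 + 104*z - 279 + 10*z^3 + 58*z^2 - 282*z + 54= 10*z^3 + 73*z^2 - 173*z - 180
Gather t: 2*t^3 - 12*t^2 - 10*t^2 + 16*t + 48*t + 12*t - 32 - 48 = 2*t^3 - 22*t^2 + 76*t - 80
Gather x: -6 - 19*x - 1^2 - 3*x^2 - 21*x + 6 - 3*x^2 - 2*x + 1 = -6*x^2 - 42*x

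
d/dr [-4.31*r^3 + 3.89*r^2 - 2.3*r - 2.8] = -12.93*r^2 + 7.78*r - 2.3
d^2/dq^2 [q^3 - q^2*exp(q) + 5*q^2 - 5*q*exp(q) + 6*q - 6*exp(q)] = -q^2*exp(q) - 9*q*exp(q) + 6*q - 18*exp(q) + 10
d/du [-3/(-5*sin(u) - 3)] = -15*cos(u)/(5*sin(u) + 3)^2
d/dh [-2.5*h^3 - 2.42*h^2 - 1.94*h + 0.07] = -7.5*h^2 - 4.84*h - 1.94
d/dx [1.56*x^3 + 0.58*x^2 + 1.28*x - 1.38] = 4.68*x^2 + 1.16*x + 1.28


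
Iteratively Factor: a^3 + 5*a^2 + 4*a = (a + 4)*(a^2 + a) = (a + 1)*(a + 4)*(a)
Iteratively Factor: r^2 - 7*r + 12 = (r - 3)*(r - 4)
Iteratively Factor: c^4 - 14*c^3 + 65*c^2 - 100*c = (c)*(c^3 - 14*c^2 + 65*c - 100) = c*(c - 5)*(c^2 - 9*c + 20) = c*(c - 5)^2*(c - 4)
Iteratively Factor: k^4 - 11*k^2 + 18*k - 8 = (k + 4)*(k^3 - 4*k^2 + 5*k - 2) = (k - 1)*(k + 4)*(k^2 - 3*k + 2) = (k - 1)^2*(k + 4)*(k - 2)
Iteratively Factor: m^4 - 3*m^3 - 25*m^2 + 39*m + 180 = (m - 5)*(m^3 + 2*m^2 - 15*m - 36) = (m - 5)*(m + 3)*(m^2 - m - 12) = (m - 5)*(m + 3)^2*(m - 4)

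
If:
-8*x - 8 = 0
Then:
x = -1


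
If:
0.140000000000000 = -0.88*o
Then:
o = -0.16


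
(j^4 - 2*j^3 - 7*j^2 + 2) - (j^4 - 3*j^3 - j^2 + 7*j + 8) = j^3 - 6*j^2 - 7*j - 6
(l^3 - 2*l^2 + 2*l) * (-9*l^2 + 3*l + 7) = -9*l^5 + 21*l^4 - 17*l^3 - 8*l^2 + 14*l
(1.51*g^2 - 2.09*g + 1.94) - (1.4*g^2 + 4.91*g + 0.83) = 0.11*g^2 - 7.0*g + 1.11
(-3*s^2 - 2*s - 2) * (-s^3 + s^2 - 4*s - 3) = 3*s^5 - s^4 + 12*s^3 + 15*s^2 + 14*s + 6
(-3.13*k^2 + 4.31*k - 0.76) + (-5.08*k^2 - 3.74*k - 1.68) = -8.21*k^2 + 0.569999999999999*k - 2.44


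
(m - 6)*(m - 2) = m^2 - 8*m + 12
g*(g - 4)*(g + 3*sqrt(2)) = g^3 - 4*g^2 + 3*sqrt(2)*g^2 - 12*sqrt(2)*g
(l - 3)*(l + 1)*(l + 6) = l^3 + 4*l^2 - 15*l - 18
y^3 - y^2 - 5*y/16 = y*(y - 5/4)*(y + 1/4)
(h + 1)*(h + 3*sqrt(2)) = h^2 + h + 3*sqrt(2)*h + 3*sqrt(2)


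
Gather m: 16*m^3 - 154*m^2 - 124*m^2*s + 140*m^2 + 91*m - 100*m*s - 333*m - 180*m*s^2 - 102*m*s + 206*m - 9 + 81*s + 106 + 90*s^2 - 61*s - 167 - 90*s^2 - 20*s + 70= 16*m^3 + m^2*(-124*s - 14) + m*(-180*s^2 - 202*s - 36)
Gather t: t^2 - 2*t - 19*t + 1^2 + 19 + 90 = t^2 - 21*t + 110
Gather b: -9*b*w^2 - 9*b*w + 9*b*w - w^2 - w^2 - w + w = -9*b*w^2 - 2*w^2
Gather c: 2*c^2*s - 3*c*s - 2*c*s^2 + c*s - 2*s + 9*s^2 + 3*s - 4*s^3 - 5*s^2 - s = 2*c^2*s + c*(-2*s^2 - 2*s) - 4*s^3 + 4*s^2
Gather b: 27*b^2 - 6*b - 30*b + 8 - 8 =27*b^2 - 36*b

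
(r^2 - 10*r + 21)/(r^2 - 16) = (r^2 - 10*r + 21)/(r^2 - 16)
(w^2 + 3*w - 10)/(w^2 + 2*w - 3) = (w^2 + 3*w - 10)/(w^2 + 2*w - 3)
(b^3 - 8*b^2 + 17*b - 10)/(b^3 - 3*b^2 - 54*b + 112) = (b^2 - 6*b + 5)/(b^2 - b - 56)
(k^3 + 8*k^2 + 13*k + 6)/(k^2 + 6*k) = k + 2 + 1/k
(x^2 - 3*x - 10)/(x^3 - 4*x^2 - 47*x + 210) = (x + 2)/(x^2 + x - 42)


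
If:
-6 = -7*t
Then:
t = 6/7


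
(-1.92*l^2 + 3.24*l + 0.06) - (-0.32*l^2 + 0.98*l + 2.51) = -1.6*l^2 + 2.26*l - 2.45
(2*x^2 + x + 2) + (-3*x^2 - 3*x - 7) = -x^2 - 2*x - 5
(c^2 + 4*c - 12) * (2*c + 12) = 2*c^3 + 20*c^2 + 24*c - 144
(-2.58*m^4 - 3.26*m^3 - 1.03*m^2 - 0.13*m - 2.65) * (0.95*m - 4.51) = -2.451*m^5 + 8.5388*m^4 + 13.7241*m^3 + 4.5218*m^2 - 1.9312*m + 11.9515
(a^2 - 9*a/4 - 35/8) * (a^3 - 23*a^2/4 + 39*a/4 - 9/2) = a^5 - 8*a^4 + 293*a^3/16 - 41*a^2/32 - 1041*a/32 + 315/16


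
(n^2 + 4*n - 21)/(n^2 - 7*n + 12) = (n + 7)/(n - 4)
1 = 1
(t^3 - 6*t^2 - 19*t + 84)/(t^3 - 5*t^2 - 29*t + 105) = (t + 4)/(t + 5)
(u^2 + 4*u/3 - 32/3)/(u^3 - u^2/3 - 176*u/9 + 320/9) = 3*(u + 4)/(3*u^2 + 7*u - 40)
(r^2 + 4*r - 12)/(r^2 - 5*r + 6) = (r + 6)/(r - 3)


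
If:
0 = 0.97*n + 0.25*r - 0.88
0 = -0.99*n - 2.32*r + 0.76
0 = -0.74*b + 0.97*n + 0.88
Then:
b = 2.40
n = 0.92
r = -0.07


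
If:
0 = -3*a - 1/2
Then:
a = -1/6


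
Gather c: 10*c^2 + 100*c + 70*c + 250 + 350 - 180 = 10*c^2 + 170*c + 420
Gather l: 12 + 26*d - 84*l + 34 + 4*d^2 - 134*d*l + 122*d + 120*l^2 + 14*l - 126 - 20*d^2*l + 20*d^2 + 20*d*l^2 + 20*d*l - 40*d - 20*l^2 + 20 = 24*d^2 + 108*d + l^2*(20*d + 100) + l*(-20*d^2 - 114*d - 70) - 60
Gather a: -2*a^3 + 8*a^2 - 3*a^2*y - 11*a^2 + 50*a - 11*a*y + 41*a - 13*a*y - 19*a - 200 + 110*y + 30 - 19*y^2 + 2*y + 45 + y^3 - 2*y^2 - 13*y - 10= -2*a^3 + a^2*(-3*y - 3) + a*(72 - 24*y) + y^3 - 21*y^2 + 99*y - 135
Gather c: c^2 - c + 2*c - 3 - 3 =c^2 + c - 6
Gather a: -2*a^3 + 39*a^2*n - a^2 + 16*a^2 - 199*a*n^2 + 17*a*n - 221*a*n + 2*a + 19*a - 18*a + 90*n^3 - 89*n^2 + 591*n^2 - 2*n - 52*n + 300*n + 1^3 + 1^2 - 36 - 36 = -2*a^3 + a^2*(39*n + 15) + a*(-199*n^2 - 204*n + 3) + 90*n^3 + 502*n^2 + 246*n - 70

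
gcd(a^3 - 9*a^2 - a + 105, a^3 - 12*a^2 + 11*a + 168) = a^2 - 4*a - 21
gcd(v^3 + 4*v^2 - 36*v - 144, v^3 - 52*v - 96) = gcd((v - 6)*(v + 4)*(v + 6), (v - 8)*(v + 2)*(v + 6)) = v + 6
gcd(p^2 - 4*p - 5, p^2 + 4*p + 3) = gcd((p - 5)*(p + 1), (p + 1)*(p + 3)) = p + 1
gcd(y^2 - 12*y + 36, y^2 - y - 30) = y - 6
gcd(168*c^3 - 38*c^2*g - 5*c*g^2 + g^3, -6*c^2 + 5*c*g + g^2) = 6*c + g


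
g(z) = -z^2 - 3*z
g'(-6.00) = 9.00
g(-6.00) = -18.00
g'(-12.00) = 21.00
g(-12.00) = -108.00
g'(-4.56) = 6.12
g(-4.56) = -7.11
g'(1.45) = -5.90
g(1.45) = -6.45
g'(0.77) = -4.54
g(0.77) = -2.90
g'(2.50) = -8.00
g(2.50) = -13.75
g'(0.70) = -4.40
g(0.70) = -2.59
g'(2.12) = -7.24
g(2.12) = -10.85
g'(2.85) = -8.70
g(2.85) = -16.67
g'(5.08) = -13.16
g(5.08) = -41.05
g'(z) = -2*z - 3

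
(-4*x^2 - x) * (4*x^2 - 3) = -16*x^4 - 4*x^3 + 12*x^2 + 3*x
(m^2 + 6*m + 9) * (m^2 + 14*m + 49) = m^4 + 20*m^3 + 142*m^2 + 420*m + 441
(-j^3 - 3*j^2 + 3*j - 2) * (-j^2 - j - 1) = j^5 + 4*j^4 + j^3 + 2*j^2 - j + 2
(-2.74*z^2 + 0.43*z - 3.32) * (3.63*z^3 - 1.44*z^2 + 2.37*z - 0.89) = -9.9462*z^5 + 5.5065*z^4 - 19.1646*z^3 + 8.2385*z^2 - 8.2511*z + 2.9548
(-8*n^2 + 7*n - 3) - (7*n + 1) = -8*n^2 - 4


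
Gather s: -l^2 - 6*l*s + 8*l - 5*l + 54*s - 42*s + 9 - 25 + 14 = -l^2 + 3*l + s*(12 - 6*l) - 2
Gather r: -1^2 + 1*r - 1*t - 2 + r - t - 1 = 2*r - 2*t - 4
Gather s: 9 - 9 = 0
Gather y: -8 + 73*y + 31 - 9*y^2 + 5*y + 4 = -9*y^2 + 78*y + 27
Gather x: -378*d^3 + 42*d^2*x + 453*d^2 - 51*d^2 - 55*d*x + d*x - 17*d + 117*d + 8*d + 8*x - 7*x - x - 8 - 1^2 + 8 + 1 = -378*d^3 + 402*d^2 + 108*d + x*(42*d^2 - 54*d)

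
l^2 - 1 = (l - 1)*(l + 1)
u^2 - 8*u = u*(u - 8)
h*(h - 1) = h^2 - h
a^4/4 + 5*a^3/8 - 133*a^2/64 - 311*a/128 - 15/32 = (a/4 + 1)*(a - 5/2)*(a + 1/4)*(a + 3/4)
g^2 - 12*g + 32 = (g - 8)*(g - 4)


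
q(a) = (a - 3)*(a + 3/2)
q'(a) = 2*a - 3/2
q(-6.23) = 43.66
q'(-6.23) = -13.96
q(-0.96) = -2.14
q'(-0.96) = -3.42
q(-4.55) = 23.03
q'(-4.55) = -10.60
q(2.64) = -1.49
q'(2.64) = 3.78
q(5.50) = 17.50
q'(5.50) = 9.50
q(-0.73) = -2.87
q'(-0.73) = -2.96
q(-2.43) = 5.05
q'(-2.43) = -6.36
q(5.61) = 18.56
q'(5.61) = 9.72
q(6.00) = 22.50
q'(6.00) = 10.50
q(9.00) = 63.00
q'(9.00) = 16.50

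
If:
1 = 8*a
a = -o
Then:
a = 1/8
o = -1/8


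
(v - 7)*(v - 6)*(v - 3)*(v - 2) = v^4 - 18*v^3 + 113*v^2 - 288*v + 252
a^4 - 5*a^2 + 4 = (a - 2)*(a - 1)*(a + 1)*(a + 2)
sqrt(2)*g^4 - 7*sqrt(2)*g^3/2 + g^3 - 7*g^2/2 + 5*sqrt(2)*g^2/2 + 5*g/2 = g*(g - 5/2)*(g - 1)*(sqrt(2)*g + 1)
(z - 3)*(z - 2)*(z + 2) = z^3 - 3*z^2 - 4*z + 12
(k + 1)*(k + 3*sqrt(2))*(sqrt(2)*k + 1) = sqrt(2)*k^3 + sqrt(2)*k^2 + 7*k^2 + 3*sqrt(2)*k + 7*k + 3*sqrt(2)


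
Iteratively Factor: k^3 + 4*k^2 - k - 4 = (k + 1)*(k^2 + 3*k - 4) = (k - 1)*(k + 1)*(k + 4)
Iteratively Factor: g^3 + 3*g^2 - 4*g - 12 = (g + 3)*(g^2 - 4) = (g + 2)*(g + 3)*(g - 2)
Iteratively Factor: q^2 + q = (q + 1)*(q)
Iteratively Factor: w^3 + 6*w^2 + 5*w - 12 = (w + 3)*(w^2 + 3*w - 4) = (w - 1)*(w + 3)*(w + 4)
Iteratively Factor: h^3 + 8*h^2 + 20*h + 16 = (h + 2)*(h^2 + 6*h + 8) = (h + 2)^2*(h + 4)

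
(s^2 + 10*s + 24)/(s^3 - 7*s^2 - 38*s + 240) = (s + 4)/(s^2 - 13*s + 40)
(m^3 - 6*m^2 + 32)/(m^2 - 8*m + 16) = m + 2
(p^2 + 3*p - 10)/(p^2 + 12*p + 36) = (p^2 + 3*p - 10)/(p^2 + 12*p + 36)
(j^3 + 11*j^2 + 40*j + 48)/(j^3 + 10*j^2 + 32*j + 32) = (j + 3)/(j + 2)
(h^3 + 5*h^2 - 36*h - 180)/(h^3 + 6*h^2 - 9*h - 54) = (h^2 - h - 30)/(h^2 - 9)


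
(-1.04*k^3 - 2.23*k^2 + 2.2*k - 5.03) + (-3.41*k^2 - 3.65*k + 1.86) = -1.04*k^3 - 5.64*k^2 - 1.45*k - 3.17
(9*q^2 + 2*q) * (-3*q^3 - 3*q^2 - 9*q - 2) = -27*q^5 - 33*q^4 - 87*q^3 - 36*q^2 - 4*q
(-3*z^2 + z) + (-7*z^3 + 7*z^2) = -7*z^3 + 4*z^2 + z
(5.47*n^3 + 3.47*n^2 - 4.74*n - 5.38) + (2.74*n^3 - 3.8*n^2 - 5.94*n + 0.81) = 8.21*n^3 - 0.33*n^2 - 10.68*n - 4.57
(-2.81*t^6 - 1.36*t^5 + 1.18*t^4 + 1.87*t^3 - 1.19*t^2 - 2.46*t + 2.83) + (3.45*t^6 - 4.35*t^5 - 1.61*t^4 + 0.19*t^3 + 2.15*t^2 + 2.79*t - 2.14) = 0.64*t^6 - 5.71*t^5 - 0.43*t^4 + 2.06*t^3 + 0.96*t^2 + 0.33*t + 0.69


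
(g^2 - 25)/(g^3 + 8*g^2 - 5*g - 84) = (g^2 - 25)/(g^3 + 8*g^2 - 5*g - 84)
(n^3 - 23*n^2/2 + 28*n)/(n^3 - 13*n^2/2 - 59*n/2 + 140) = n/(n + 5)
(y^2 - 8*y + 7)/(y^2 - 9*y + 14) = (y - 1)/(y - 2)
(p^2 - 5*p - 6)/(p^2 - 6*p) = (p + 1)/p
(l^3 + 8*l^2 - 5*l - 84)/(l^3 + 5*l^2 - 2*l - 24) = (l^2 + 4*l - 21)/(l^2 + l - 6)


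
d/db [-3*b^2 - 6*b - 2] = -6*b - 6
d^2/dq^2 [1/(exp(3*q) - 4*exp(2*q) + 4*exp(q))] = (9*exp(2*q) - 8*exp(q) + 4)*exp(-q)/(exp(4*q) - 8*exp(3*q) + 24*exp(2*q) - 32*exp(q) + 16)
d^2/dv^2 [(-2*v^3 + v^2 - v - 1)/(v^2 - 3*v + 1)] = 4*(-7*v^3 + 6*v^2 + 3*v - 5)/(v^6 - 9*v^5 + 30*v^4 - 45*v^3 + 30*v^2 - 9*v + 1)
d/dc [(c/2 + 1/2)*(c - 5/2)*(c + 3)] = 3*c^2/2 + 3*c/2 - 7/2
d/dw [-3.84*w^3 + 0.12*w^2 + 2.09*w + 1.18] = -11.52*w^2 + 0.24*w + 2.09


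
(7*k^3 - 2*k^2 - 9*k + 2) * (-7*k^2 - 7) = -49*k^5 + 14*k^4 + 14*k^3 + 63*k - 14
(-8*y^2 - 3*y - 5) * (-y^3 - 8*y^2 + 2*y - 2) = 8*y^5 + 67*y^4 + 13*y^3 + 50*y^2 - 4*y + 10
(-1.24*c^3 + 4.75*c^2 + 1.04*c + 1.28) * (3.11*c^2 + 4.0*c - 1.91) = -3.8564*c^5 + 9.8125*c^4 + 24.6028*c^3 - 0.9317*c^2 + 3.1336*c - 2.4448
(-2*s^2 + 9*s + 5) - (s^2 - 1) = -3*s^2 + 9*s + 6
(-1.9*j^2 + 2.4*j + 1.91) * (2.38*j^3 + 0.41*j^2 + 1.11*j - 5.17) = -4.522*j^5 + 4.933*j^4 + 3.4208*j^3 + 13.2701*j^2 - 10.2879*j - 9.8747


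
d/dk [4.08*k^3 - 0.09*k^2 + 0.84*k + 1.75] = 12.24*k^2 - 0.18*k + 0.84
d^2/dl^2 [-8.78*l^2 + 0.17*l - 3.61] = -17.5600000000000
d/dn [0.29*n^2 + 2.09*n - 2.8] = 0.58*n + 2.09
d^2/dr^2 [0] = 0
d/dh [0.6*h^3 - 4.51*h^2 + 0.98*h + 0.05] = 1.8*h^2 - 9.02*h + 0.98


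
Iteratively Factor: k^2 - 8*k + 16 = (k - 4)*(k - 4)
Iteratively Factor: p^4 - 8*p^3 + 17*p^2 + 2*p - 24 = (p - 3)*(p^3 - 5*p^2 + 2*p + 8) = (p - 4)*(p - 3)*(p^2 - p - 2) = (p - 4)*(p - 3)*(p - 2)*(p + 1)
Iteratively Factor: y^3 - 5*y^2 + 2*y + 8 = (y - 2)*(y^2 - 3*y - 4) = (y - 4)*(y - 2)*(y + 1)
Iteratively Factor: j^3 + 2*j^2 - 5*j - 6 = (j + 1)*(j^2 + j - 6) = (j + 1)*(j + 3)*(j - 2)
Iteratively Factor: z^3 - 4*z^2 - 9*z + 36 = (z - 3)*(z^2 - z - 12) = (z - 3)*(z + 3)*(z - 4)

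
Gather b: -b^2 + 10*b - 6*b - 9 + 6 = -b^2 + 4*b - 3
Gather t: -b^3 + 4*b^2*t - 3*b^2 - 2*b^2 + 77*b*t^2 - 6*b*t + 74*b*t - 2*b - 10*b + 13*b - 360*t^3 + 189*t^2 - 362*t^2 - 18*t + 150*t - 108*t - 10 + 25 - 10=-b^3 - 5*b^2 + b - 360*t^3 + t^2*(77*b - 173) + t*(4*b^2 + 68*b + 24) + 5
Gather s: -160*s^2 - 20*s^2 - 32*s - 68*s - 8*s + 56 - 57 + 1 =-180*s^2 - 108*s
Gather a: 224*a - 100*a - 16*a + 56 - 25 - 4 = 108*a + 27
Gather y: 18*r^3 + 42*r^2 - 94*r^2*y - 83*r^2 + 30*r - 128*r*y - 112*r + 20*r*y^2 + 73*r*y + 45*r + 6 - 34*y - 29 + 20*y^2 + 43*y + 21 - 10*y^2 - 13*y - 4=18*r^3 - 41*r^2 - 37*r + y^2*(20*r + 10) + y*(-94*r^2 - 55*r - 4) - 6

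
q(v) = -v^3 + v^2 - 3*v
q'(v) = -3*v^2 + 2*v - 3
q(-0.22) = 0.72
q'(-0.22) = -3.59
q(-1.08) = 5.67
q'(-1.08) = -8.66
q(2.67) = -19.92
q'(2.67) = -19.05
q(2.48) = -16.54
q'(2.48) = -16.49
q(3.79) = -51.45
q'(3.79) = -38.51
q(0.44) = -1.21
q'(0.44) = -2.70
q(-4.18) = 103.05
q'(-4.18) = -63.78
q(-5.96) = 265.11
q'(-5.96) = -121.48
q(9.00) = -675.00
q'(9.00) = -228.00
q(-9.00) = 837.00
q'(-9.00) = -264.00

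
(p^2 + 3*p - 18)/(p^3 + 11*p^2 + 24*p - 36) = (p - 3)/(p^2 + 5*p - 6)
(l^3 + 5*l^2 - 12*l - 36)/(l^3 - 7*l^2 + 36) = (l + 6)/(l - 6)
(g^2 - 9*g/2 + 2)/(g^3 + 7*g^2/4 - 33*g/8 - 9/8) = 4*(2*g^2 - 9*g + 4)/(8*g^3 + 14*g^2 - 33*g - 9)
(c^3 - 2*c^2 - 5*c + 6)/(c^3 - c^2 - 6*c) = (c - 1)/c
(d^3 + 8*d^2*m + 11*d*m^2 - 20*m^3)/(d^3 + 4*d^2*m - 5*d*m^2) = (d + 4*m)/d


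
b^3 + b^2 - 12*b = b*(b - 3)*(b + 4)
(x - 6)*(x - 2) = x^2 - 8*x + 12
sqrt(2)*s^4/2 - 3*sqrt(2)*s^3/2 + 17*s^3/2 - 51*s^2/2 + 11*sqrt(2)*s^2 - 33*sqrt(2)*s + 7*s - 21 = (s - 3)*(s + sqrt(2))*(s + 7*sqrt(2))*(sqrt(2)*s/2 + 1/2)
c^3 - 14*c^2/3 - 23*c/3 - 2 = (c - 6)*(c + 1/3)*(c + 1)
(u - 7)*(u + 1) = u^2 - 6*u - 7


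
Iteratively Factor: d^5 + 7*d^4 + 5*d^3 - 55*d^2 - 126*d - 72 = (d - 3)*(d^4 + 10*d^3 + 35*d^2 + 50*d + 24) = (d - 3)*(d + 1)*(d^3 + 9*d^2 + 26*d + 24) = (d - 3)*(d + 1)*(d + 3)*(d^2 + 6*d + 8) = (d - 3)*(d + 1)*(d + 3)*(d + 4)*(d + 2)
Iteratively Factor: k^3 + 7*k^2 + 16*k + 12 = (k + 3)*(k^2 + 4*k + 4) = (k + 2)*(k + 3)*(k + 2)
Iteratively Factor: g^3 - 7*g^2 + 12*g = (g - 3)*(g^2 - 4*g) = g*(g - 3)*(g - 4)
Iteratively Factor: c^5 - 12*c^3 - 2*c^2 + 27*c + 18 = (c + 3)*(c^4 - 3*c^3 - 3*c^2 + 7*c + 6) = (c + 1)*(c + 3)*(c^3 - 4*c^2 + c + 6) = (c - 2)*(c + 1)*(c + 3)*(c^2 - 2*c - 3) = (c - 3)*(c - 2)*(c + 1)*(c + 3)*(c + 1)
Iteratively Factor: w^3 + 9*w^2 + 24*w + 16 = (w + 4)*(w^2 + 5*w + 4) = (w + 4)^2*(w + 1)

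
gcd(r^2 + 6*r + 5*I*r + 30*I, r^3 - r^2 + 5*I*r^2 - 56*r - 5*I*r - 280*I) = r + 5*I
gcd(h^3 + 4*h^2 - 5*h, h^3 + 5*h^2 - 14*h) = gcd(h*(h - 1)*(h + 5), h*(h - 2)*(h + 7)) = h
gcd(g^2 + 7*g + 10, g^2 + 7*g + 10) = g^2 + 7*g + 10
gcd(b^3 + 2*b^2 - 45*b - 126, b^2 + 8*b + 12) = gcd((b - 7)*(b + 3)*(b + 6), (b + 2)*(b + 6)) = b + 6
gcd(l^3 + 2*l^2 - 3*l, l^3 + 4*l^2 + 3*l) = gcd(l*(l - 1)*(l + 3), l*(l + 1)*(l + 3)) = l^2 + 3*l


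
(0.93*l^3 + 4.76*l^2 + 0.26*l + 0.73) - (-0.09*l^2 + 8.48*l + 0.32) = 0.93*l^3 + 4.85*l^2 - 8.22*l + 0.41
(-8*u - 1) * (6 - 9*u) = 72*u^2 - 39*u - 6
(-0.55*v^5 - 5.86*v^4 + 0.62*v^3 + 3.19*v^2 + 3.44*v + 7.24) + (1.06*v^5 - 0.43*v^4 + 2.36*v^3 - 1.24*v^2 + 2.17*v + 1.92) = 0.51*v^5 - 6.29*v^4 + 2.98*v^3 + 1.95*v^2 + 5.61*v + 9.16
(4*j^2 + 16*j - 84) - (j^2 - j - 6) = 3*j^2 + 17*j - 78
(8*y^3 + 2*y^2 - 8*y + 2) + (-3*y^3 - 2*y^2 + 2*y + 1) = 5*y^3 - 6*y + 3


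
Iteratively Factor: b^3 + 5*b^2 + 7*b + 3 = (b + 3)*(b^2 + 2*b + 1) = (b + 1)*(b + 3)*(b + 1)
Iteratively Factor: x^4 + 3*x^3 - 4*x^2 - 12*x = (x + 3)*(x^3 - 4*x) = (x + 2)*(x + 3)*(x^2 - 2*x) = x*(x + 2)*(x + 3)*(x - 2)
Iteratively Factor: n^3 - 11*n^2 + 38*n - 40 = (n - 4)*(n^2 - 7*n + 10) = (n - 5)*(n - 4)*(n - 2)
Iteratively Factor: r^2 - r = (r - 1)*(r)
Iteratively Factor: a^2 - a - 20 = (a + 4)*(a - 5)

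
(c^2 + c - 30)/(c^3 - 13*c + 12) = (c^2 + c - 30)/(c^3 - 13*c + 12)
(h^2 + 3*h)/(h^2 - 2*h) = (h + 3)/(h - 2)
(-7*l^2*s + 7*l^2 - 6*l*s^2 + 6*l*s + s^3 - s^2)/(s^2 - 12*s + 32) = (-7*l^2*s + 7*l^2 - 6*l*s^2 + 6*l*s + s^3 - s^2)/(s^2 - 12*s + 32)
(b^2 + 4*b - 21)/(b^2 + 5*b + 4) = (b^2 + 4*b - 21)/(b^2 + 5*b + 4)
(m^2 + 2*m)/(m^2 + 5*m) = (m + 2)/(m + 5)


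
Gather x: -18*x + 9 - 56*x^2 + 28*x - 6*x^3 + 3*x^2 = -6*x^3 - 53*x^2 + 10*x + 9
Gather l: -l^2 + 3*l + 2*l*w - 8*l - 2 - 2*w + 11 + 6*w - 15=-l^2 + l*(2*w - 5) + 4*w - 6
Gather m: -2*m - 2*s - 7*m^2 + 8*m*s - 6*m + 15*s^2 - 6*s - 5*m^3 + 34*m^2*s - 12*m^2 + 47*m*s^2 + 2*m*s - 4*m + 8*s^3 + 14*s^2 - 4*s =-5*m^3 + m^2*(34*s - 19) + m*(47*s^2 + 10*s - 12) + 8*s^3 + 29*s^2 - 12*s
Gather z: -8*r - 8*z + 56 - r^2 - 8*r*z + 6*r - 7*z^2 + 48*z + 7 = -r^2 - 2*r - 7*z^2 + z*(40 - 8*r) + 63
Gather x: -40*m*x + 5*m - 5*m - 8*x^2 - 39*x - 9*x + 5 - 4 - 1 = -8*x^2 + x*(-40*m - 48)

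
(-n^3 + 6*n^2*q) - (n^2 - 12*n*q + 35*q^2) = -n^3 + 6*n^2*q - n^2 + 12*n*q - 35*q^2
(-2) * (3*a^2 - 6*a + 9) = -6*a^2 + 12*a - 18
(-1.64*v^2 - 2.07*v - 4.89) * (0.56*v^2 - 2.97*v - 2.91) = -0.9184*v^4 + 3.7116*v^3 + 8.1819*v^2 + 20.547*v + 14.2299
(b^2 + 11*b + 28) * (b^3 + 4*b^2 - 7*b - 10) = b^5 + 15*b^4 + 65*b^3 + 25*b^2 - 306*b - 280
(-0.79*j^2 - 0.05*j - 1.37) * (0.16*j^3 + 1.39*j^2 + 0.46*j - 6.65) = -0.1264*j^5 - 1.1061*j^4 - 0.6521*j^3 + 3.3262*j^2 - 0.2977*j + 9.1105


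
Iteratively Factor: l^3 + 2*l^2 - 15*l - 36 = (l - 4)*(l^2 + 6*l + 9) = (l - 4)*(l + 3)*(l + 3)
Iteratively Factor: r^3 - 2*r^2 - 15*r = (r - 5)*(r^2 + 3*r) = (r - 5)*(r + 3)*(r)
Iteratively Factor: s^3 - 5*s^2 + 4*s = (s)*(s^2 - 5*s + 4) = s*(s - 4)*(s - 1)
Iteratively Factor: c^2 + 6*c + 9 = (c + 3)*(c + 3)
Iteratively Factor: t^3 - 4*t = (t - 2)*(t^2 + 2*t) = t*(t - 2)*(t + 2)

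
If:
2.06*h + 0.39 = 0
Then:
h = -0.19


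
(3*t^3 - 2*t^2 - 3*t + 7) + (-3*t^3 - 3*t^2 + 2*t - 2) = -5*t^2 - t + 5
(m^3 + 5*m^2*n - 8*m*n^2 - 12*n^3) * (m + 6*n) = m^4 + 11*m^3*n + 22*m^2*n^2 - 60*m*n^3 - 72*n^4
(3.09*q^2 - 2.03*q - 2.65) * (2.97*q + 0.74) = 9.1773*q^3 - 3.7425*q^2 - 9.3727*q - 1.961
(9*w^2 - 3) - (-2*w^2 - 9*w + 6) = 11*w^2 + 9*w - 9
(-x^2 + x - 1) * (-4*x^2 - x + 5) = 4*x^4 - 3*x^3 - 2*x^2 + 6*x - 5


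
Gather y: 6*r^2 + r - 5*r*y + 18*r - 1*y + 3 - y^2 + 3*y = 6*r^2 + 19*r - y^2 + y*(2 - 5*r) + 3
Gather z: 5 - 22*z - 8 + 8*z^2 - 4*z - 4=8*z^2 - 26*z - 7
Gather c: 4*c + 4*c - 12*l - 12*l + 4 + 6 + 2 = 8*c - 24*l + 12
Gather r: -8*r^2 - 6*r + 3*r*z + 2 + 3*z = -8*r^2 + r*(3*z - 6) + 3*z + 2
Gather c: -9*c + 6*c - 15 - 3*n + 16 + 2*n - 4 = -3*c - n - 3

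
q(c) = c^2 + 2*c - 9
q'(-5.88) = -9.76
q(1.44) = -4.05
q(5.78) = 35.97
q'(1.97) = 5.94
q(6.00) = 39.00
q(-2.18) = -8.61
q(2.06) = -0.64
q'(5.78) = 13.56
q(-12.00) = 111.00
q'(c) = 2*c + 2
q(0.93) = -6.28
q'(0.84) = 3.68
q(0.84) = -6.61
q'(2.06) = 6.12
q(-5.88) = 13.81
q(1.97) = -1.18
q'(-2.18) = -2.36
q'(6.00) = 14.00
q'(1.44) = 4.88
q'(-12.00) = -22.00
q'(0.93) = 3.86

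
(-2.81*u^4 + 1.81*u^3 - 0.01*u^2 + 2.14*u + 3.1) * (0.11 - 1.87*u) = 5.2547*u^5 - 3.6938*u^4 + 0.2178*u^3 - 4.0029*u^2 - 5.5616*u + 0.341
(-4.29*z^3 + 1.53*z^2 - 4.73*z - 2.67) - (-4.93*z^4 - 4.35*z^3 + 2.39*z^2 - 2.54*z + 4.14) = 4.93*z^4 + 0.0599999999999996*z^3 - 0.86*z^2 - 2.19*z - 6.81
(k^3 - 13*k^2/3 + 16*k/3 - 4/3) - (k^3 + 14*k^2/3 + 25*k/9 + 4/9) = -9*k^2 + 23*k/9 - 16/9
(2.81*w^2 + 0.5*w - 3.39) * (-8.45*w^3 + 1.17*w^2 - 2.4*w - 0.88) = -23.7445*w^5 - 0.9373*w^4 + 22.4865*w^3 - 7.6391*w^2 + 7.696*w + 2.9832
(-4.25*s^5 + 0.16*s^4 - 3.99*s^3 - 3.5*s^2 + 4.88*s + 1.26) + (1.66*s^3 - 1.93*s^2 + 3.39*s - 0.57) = -4.25*s^5 + 0.16*s^4 - 2.33*s^3 - 5.43*s^2 + 8.27*s + 0.69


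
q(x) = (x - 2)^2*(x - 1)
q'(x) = (x - 2)^2 + (x - 1)*(2*x - 4)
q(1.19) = 0.12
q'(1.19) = 0.35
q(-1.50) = -30.62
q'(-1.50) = 29.75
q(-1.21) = -22.77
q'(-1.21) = 24.49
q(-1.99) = -47.60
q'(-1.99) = 39.78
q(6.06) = 83.41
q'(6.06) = 57.57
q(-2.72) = -82.88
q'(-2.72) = 57.40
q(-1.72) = -37.64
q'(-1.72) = 34.08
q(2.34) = 0.15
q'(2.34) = 1.03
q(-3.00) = -100.00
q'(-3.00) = 65.00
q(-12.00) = -2548.00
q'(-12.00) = 560.00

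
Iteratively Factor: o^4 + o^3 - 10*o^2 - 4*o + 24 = (o + 2)*(o^3 - o^2 - 8*o + 12) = (o - 2)*(o + 2)*(o^2 + o - 6) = (o - 2)*(o + 2)*(o + 3)*(o - 2)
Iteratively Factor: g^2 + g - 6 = (g + 3)*(g - 2)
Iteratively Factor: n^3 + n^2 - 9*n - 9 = (n + 1)*(n^2 - 9) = (n + 1)*(n + 3)*(n - 3)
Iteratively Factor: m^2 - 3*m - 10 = (m + 2)*(m - 5)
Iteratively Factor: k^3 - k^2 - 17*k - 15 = (k - 5)*(k^2 + 4*k + 3) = (k - 5)*(k + 1)*(k + 3)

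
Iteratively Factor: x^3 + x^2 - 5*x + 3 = (x - 1)*(x^2 + 2*x - 3) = (x - 1)*(x + 3)*(x - 1)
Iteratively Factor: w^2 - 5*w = (w - 5)*(w)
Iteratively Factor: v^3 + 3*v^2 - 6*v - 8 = (v - 2)*(v^2 + 5*v + 4) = (v - 2)*(v + 1)*(v + 4)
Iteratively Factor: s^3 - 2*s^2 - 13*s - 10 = (s + 1)*(s^2 - 3*s - 10) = (s - 5)*(s + 1)*(s + 2)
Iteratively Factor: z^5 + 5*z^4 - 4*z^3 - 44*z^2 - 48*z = (z - 3)*(z^4 + 8*z^3 + 20*z^2 + 16*z) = (z - 3)*(z + 2)*(z^3 + 6*z^2 + 8*z) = (z - 3)*(z + 2)^2*(z^2 + 4*z) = (z - 3)*(z + 2)^2*(z + 4)*(z)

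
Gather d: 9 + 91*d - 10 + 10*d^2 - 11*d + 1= 10*d^2 + 80*d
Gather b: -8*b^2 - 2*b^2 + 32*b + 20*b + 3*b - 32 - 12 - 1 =-10*b^2 + 55*b - 45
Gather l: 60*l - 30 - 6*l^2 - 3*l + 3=-6*l^2 + 57*l - 27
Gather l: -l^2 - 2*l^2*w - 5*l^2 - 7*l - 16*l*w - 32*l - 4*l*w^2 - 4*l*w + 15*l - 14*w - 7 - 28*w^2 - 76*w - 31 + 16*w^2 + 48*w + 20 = l^2*(-2*w - 6) + l*(-4*w^2 - 20*w - 24) - 12*w^2 - 42*w - 18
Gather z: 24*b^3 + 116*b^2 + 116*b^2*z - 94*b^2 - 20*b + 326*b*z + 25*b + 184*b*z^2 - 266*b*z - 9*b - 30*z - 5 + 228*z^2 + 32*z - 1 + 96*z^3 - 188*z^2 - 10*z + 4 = 24*b^3 + 22*b^2 - 4*b + 96*z^3 + z^2*(184*b + 40) + z*(116*b^2 + 60*b - 8) - 2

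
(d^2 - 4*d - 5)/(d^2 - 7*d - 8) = (d - 5)/(d - 8)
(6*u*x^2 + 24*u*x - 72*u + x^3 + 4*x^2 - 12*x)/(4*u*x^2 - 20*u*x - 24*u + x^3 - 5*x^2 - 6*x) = (-6*u*x^2 - 24*u*x + 72*u - x^3 - 4*x^2 + 12*x)/(-4*u*x^2 + 20*u*x + 24*u - x^3 + 5*x^2 + 6*x)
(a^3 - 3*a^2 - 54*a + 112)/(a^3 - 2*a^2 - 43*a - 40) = (a^2 + 5*a - 14)/(a^2 + 6*a + 5)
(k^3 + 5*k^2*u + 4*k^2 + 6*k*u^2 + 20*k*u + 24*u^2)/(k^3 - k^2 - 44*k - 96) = (k^2 + 5*k*u + 6*u^2)/(k^2 - 5*k - 24)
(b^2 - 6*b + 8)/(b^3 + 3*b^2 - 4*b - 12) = (b - 4)/(b^2 + 5*b + 6)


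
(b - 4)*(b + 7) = b^2 + 3*b - 28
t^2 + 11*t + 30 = (t + 5)*(t + 6)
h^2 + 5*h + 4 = (h + 1)*(h + 4)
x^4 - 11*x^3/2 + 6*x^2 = x^2*(x - 4)*(x - 3/2)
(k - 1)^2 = k^2 - 2*k + 1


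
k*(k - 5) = k^2 - 5*k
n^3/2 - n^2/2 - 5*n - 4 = (n/2 + 1/2)*(n - 4)*(n + 2)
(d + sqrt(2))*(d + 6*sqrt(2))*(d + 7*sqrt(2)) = d^3 + 14*sqrt(2)*d^2 + 110*d + 84*sqrt(2)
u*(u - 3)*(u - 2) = u^3 - 5*u^2 + 6*u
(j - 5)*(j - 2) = j^2 - 7*j + 10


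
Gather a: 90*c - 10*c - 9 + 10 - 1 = 80*c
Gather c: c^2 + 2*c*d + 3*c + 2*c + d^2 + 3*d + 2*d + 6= c^2 + c*(2*d + 5) + d^2 + 5*d + 6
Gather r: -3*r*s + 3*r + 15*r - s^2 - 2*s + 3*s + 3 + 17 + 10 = r*(18 - 3*s) - s^2 + s + 30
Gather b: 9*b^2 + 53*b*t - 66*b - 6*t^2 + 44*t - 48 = 9*b^2 + b*(53*t - 66) - 6*t^2 + 44*t - 48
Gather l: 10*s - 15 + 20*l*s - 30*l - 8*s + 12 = l*(20*s - 30) + 2*s - 3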